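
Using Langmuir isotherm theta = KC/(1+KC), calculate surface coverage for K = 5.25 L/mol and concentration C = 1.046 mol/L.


Langmuir isotherm: theta = K*C / (1 + K*C)
K*C = 5.25 * 1.046 = 5.4915
theta = 5.4915 / (1 + 5.4915) = 5.4915 / 6.4915
theta = 0.846

0.846


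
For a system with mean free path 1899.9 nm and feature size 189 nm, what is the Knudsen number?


Knudsen number Kn = lambda / L
Kn = 1899.9 / 189
Kn = 10.0524

10.0524


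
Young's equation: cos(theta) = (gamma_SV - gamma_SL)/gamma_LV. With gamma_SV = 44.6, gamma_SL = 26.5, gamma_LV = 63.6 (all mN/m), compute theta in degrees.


cos(theta) = (gamma_SV - gamma_SL) / gamma_LV
cos(theta) = (44.6 - 26.5) / 63.6
cos(theta) = 0.284591
theta = arccos(0.284591) = 73.47 degrees

73.47


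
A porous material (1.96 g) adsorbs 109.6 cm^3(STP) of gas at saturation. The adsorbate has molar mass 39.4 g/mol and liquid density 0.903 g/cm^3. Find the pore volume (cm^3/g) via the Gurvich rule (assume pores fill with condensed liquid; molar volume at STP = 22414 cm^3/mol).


Moles adsorbed n = V_ads / 22414 = 109.6 / 22414 = 4.889801e-03 mol
Liquid volume V_liq = n * M / rho_liq = 4.889801e-03 * 39.4 / 0.903 = 0.21335 cm^3
Specific pore volume V_pore = V_liq / m_sample = 0.21335 / 1.96
V_pore = 0.1089 cm^3/g

0.1089


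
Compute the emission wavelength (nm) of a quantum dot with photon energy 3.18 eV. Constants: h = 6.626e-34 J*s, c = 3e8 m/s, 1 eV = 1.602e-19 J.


Convert energy: E = 3.18 eV = 3.18 * 1.602e-19 = 5.09436e-19 J
lambda = h*c / E = 6.626e-34 * 3e8 / 5.09436e-19
lambda = 3.90196e-07 m = 390.2 nm

390.2


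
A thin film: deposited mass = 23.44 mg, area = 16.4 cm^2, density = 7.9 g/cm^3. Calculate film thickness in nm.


Convert: m = 23.44 mg = 2.3440e-05 kg, A = 16.4 cm^2 = 1.6400e-03 m^2, rho = 7.9 g/cm^3 = 7900 kg/m^3
t = m / (A * rho)
t = 2.3440e-05 / (1.6400e-03 * 7900)
t = 1.8092e-06 m = 1809.2 nm

1809.2


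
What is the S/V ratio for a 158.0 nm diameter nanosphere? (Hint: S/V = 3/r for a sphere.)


Radius r = 158.0/2 = 79 nm
S/V = 3 / r = 3 / 79
S/V = 0.038 nm^-1

0.038


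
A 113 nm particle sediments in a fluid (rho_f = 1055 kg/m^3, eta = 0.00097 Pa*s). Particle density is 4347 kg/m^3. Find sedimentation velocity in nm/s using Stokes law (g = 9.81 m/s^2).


Radius R = 113/2 nm = 5.65e-08 m
Density difference = 4347 - 1055 = 3292 kg/m^3
v = 2 * R^2 * (rho_p - rho_f) * g / (9 * eta)
v = 2 * (5.65e-08)^2 * 3292 * 9.81 / (9 * 0.00097)
v = 2.36179e-08 m/s = 23.6179 nm/s

23.6179


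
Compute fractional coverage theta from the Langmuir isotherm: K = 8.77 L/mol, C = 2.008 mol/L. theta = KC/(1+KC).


Langmuir isotherm: theta = K*C / (1 + K*C)
K*C = 8.77 * 2.008 = 17.61016
theta = 17.61016 / (1 + 17.61016) = 17.61016 / 18.61016
theta = 0.9463

0.9463


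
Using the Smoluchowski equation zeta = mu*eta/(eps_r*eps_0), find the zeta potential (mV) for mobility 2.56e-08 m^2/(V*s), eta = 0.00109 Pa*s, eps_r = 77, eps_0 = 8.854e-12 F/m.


Smoluchowski equation: zeta = mu * eta / (eps_r * eps_0)
zeta = 2.56e-08 * 0.00109 / (77 * 8.854e-12)
zeta = 0.040929 V = 40.93 mV

40.93


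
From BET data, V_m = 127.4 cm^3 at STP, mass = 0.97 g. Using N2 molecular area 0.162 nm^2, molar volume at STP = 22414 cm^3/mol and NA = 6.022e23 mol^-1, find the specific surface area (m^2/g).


Number of moles in monolayer = V_m / 22414 = 127.4 / 22414 = 0.00568395
Number of molecules = moles * NA = 0.00568395 * 6.022e23
SA = molecules * sigma / mass
SA = (127.4 / 22414) * 6.022e23 * 0.162e-18 / 0.97
SA = 571.7 m^2/g

571.7


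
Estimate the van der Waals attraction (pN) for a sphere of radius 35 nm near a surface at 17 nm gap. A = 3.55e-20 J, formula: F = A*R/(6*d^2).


Convert to SI: R = 35 nm = 3.5e-08 m, d = 17 nm = 1.7e-08 m
F = A * R / (6 * d^2)
F = 3.55e-20 * 3.5e-08 / (6 * (1.7e-08)^2)
F = 7.16551e-13 N = 0.717 pN

0.717


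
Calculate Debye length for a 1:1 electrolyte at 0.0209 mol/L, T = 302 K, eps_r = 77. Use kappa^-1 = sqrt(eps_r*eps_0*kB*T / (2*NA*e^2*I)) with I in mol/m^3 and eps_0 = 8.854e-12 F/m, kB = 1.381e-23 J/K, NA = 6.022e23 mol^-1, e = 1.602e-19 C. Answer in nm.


Ionic strength I = 0.0209 * 1^2 * 1000 = 20.9 mol/m^3
kappa^-1 = sqrt(77 * 8.854e-12 * 1.381e-23 * 302 / (2 * 6.022e23 * (1.602e-19)^2 * 20.9))
kappa^-1 = 2.098 nm

2.098


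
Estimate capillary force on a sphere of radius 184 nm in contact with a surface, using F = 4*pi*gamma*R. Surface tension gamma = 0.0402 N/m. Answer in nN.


Convert radius: R = 184 nm = 1.84e-07 m
F = 4 * pi * gamma * R
F = 4 * pi * 0.0402 * 1.84e-07
F = 9.29509e-08 N = 92.9509 nN

92.9509


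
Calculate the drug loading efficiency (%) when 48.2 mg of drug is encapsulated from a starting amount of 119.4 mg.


Drug loading efficiency = (drug loaded / drug initial) * 100
DLE = 48.2 / 119.4 * 100
DLE = 0.4037 * 100
DLE = 40.37%

40.37


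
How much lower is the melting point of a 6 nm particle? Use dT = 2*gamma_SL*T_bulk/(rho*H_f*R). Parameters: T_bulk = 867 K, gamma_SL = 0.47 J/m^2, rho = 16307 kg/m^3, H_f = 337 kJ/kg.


Radius R = 6/2 = 3 nm = 3e-09 m
Convert H_f = 337 kJ/kg = 337000 J/kg
dT = 2 * gamma_SL * T_bulk / (rho * H_f * R)
dT = 2 * 0.47 * 867 / (16307 * 337000 * 3e-09)
dT = 49.4 K

49.4


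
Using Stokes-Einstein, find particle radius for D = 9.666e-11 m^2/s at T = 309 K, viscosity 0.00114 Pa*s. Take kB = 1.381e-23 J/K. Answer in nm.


Stokes-Einstein: R = kB*T / (6*pi*eta*D)
R = 1.381e-23 * 309 / (6 * pi * 0.00114 * 9.666e-11)
R = 2.05447e-09 m = 2.05 nm

2.05


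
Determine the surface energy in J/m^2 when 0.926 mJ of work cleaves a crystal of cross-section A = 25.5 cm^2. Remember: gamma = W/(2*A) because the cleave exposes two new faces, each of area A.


Convert: A = 25.5 cm^2 = 0.00255 m^2, W = 0.926 mJ = 0.000926 J
Cleaving exposes two faces of area A, so total new surface = 2*A and gamma = W / (2*A)
gamma = 0.000926 / (2 * 0.00255)
gamma = 0.182 J/m^2

0.182


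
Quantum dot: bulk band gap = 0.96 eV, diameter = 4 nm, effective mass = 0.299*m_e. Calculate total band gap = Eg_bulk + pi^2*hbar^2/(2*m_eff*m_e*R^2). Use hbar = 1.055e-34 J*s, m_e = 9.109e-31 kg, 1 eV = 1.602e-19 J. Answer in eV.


Radius R = 4/2 nm = 2e-09 m
Confinement energy dE = pi^2 * hbar^2 / (2 * m_eff * m_e * R^2)
dE = pi^2 * (1.055e-34)^2 / (2 * 0.299 * 9.109e-31 * (2e-09)^2) J, divided by 1.602e-19 J/eV
dE = 0.3147 eV
Total band gap = E_g(bulk) + dE = 0.96 + 0.3147 = 1.2747 eV

1.2747


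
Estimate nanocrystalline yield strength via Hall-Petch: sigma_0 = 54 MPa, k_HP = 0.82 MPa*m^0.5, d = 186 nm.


d = 186 nm = 1.86e-07 m
sqrt(d) = 0.0004312772
Hall-Petch contribution = k / sqrt(d) = 0.82 / 0.0004312772 = 1901.3 MPa
sigma = sigma_0 + k/sqrt(d) = 54 + 1901.3 = 1955.3 MPa

1955.3


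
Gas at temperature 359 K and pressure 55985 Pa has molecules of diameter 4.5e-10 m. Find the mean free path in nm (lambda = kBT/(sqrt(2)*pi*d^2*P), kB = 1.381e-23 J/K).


Mean free path: lambda = kB*T / (sqrt(2) * pi * d^2 * P)
lambda = 1.381e-23 * 359 / (sqrt(2) * pi * (4.5e-10)^2 * 55985)
lambda = 9.84298e-08 m
lambda = 98.43 nm

98.43


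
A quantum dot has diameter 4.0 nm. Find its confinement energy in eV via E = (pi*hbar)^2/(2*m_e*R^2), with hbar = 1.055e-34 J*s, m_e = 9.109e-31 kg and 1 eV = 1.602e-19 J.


Radius R = 4.0/2 = 2 nm = 2e-09 m
E = (pi * 1.055e-34)^2 / (2 * 9.109e-31 * (2e-09)^2)
E(J) = 1.50745e-20
E = E(J) / 1.602e-19 = 0.0941 eV

0.0941


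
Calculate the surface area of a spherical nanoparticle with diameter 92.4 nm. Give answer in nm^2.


Radius r = 92.4/2 = 46.2 nm
Surface area SA = 4 * pi * r^2
SA = 4 * pi * (46.2)^2
SA = 26822.16 nm^2

26822.16


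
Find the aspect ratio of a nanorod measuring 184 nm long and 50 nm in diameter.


Aspect ratio AR = length / diameter
AR = 184 / 50
AR = 3.68

3.68


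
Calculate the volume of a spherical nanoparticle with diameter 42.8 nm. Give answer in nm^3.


Radius r = 42.8/2 = 21.4 nm
Volume V = (4/3) * pi * r^3
V = (4/3) * pi * (21.4)^3
V = 41051.58 nm^3

41051.58


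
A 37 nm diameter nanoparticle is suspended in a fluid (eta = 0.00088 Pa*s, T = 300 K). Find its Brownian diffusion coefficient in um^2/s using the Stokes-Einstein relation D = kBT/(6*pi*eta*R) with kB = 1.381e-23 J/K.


Radius R = 37/2 = 18.5 nm = 1.85e-08 m
D = kB*T / (6*pi*eta*R)
D = 1.381e-23 * 300 / (6 * pi * 0.00088 * 1.85e-08)
D = 1.35008e-11 m^2/s = 13.501 um^2/s

13.501


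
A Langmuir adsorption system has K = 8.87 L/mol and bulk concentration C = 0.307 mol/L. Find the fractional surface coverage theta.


Langmuir isotherm: theta = K*C / (1 + K*C)
K*C = 8.87 * 0.307 = 2.72309
theta = 2.72309 / (1 + 2.72309) = 2.72309 / 3.72309
theta = 0.7314

0.7314


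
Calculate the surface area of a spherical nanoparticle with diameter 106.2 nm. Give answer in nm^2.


Radius r = 106.2/2 = 53.1 nm
Surface area SA = 4 * pi * r^2
SA = 4 * pi * (53.1)^2
SA = 35432.26 nm^2

35432.26


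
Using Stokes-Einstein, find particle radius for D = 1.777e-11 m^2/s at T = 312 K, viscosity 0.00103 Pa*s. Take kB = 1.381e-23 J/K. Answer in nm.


Stokes-Einstein: R = kB*T / (6*pi*eta*D)
R = 1.381e-23 * 312 / (6 * pi * 0.00103 * 1.777e-11)
R = 1.24889e-08 m = 12.49 nm

12.49


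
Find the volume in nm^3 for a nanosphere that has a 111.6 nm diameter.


Radius r = 111.6/2 = 55.8 nm
Volume V = (4/3) * pi * r^3
V = (4/3) * pi * (55.8)^3
V = 727765.07 nm^3

727765.07


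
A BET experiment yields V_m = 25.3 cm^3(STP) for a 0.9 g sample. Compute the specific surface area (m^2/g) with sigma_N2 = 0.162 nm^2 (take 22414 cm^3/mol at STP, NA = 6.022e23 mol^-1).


Number of moles in monolayer = V_m / 22414 = 25.3 / 22414 = 0.00112876
Number of molecules = moles * NA = 0.00112876 * 6.022e23
SA = molecules * sigma / mass
SA = (25.3 / 22414) * 6.022e23 * 0.162e-18 / 0.9
SA = 122.4 m^2/g

122.4


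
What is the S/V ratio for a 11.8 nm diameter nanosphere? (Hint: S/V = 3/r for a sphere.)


Radius r = 11.8/2 = 5.9 nm
S/V = 3 / r = 3 / 5.9
S/V = 0.5085 nm^-1

0.5085


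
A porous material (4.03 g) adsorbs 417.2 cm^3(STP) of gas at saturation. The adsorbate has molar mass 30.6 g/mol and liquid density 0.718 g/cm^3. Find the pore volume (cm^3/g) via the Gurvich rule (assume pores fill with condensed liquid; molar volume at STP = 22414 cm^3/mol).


Moles adsorbed n = V_ads / 22414 = 417.2 / 22414 = 1.861337e-02 mol
Liquid volume V_liq = n * M / rho_liq = 1.861337e-02 * 30.6 / 0.718 = 0.79327 cm^3
Specific pore volume V_pore = V_liq / m_sample = 0.79327 / 4.03
V_pore = 0.1968 cm^3/g

0.1968


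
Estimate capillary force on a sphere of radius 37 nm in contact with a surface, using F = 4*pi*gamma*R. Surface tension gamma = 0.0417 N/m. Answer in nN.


Convert radius: R = 37 nm = 3.7e-08 m
F = 4 * pi * gamma * R
F = 4 * pi * 0.0417 * 3.7e-08
F = 1.93887e-08 N = 19.3887 nN

19.3887


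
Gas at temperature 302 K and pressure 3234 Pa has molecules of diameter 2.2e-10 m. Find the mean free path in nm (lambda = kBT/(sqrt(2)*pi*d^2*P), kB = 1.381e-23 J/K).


Mean free path: lambda = kB*T / (sqrt(2) * pi * d^2 * P)
lambda = 1.381e-23 * 302 / (sqrt(2) * pi * (2.2e-10)^2 * 3234)
lambda = 5.99723e-06 m
lambda = 5997.23 nm

5997.23


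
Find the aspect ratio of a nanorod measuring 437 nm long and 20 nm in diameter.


Aspect ratio AR = length / diameter
AR = 437 / 20
AR = 21.85

21.85


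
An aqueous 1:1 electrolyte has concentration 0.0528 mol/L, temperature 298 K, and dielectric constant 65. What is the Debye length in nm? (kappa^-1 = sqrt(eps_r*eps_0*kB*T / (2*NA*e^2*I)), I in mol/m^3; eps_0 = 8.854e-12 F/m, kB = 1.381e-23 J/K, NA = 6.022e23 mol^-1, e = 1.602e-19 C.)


Ionic strength I = 0.0528 * 1^2 * 1000 = 52.8 mol/m^3
kappa^-1 = sqrt(65 * 8.854e-12 * 1.381e-23 * 298 / (2 * 6.022e23 * (1.602e-19)^2 * 52.8))
kappa^-1 = 1.205 nm

1.205


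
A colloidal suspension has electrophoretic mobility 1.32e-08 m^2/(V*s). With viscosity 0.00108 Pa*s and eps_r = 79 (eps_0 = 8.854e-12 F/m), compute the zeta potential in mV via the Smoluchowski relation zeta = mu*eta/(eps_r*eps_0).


Smoluchowski equation: zeta = mu * eta / (eps_r * eps_0)
zeta = 1.32e-08 * 0.00108 / (79 * 8.854e-12)
zeta = 0.020381 V = 20.38 mV

20.38


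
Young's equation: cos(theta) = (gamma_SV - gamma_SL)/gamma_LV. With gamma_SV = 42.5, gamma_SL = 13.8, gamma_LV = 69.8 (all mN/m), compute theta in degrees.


cos(theta) = (gamma_SV - gamma_SL) / gamma_LV
cos(theta) = (42.5 - 13.8) / 69.8
cos(theta) = 0.411175
theta = arccos(0.411175) = 65.72 degrees

65.72


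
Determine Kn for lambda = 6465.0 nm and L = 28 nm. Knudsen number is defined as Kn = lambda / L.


Knudsen number Kn = lambda / L
Kn = 6465.0 / 28
Kn = 230.8929

230.8929


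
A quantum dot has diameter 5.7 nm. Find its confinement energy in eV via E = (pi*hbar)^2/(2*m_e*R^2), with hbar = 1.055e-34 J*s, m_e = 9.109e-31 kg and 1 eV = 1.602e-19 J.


Radius R = 5.7/2 = 2.85 nm = 2.85e-09 m
E = (pi * 1.055e-34)^2 / (2 * 9.109e-31 * (2.85e-09)^2)
E(J) = 7.42359e-21
E = E(J) / 1.602e-19 = 0.0463 eV

0.0463


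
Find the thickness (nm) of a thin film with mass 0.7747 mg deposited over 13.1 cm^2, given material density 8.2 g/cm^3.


Convert: m = 0.7747 mg = 7.7470e-07 kg, A = 13.1 cm^2 = 1.3100e-03 m^2, rho = 8.2 g/cm^3 = 8200 kg/m^3
t = m / (A * rho)
t = 7.7470e-07 / (1.3100e-03 * 8200)
t = 7.2119e-08 m = 72.1 nm

72.1


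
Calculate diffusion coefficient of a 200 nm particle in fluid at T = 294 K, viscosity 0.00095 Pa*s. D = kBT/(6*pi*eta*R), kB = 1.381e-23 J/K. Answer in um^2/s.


Radius R = 200/2 = 100 nm = 1e-07 m
D = kB*T / (6*pi*eta*R)
D = 1.381e-23 * 294 / (6 * pi * 0.00095 * 1e-07)
D = 2.26734e-12 m^2/s = 2.267 um^2/s

2.267


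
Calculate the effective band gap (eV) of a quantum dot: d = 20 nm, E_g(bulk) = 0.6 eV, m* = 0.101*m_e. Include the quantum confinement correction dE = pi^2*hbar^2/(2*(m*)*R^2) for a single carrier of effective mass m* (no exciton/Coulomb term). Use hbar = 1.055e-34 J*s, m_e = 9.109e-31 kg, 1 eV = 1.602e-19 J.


Radius R = 20/2 nm = 1e-08 m
Confinement energy dE = pi^2 * hbar^2 / (2 * m_eff * m_e * R^2)
dE = pi^2 * (1.055e-34)^2 / (2 * 0.101 * 9.109e-31 * (1e-08)^2) J, divided by 1.602e-19 J/eV
dE = 0.0373 eV
Total band gap = E_g(bulk) + dE = 0.6 + 0.0373 = 0.6373 eV

0.6373


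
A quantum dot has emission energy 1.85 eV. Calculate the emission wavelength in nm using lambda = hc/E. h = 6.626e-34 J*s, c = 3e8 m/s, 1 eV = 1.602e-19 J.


Convert energy: E = 1.85 eV = 1.85 * 1.602e-19 = 2.9637e-19 J
lambda = h*c / E = 6.626e-34 * 3e8 / 2.9637e-19
lambda = 6.70716e-07 m = 670.7 nm

670.7


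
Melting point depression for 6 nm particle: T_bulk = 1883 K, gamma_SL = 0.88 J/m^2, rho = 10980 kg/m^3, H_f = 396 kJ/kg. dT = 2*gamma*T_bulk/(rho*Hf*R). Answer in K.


Radius R = 6/2 = 3 nm = 3e-09 m
Convert H_f = 396 kJ/kg = 396000 J/kg
dT = 2 * gamma_SL * T_bulk / (rho * H_f * R)
dT = 2 * 0.88 * 1883 / (10980 * 396000 * 3e-09)
dT = 254.1 K

254.1


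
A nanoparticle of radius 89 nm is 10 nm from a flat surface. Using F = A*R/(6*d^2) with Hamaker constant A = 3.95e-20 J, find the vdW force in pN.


Convert to SI: R = 89 nm = 8.9e-08 m, d = 10 nm = 1e-08 m
F = A * R / (6 * d^2)
F = 3.95e-20 * 8.9e-08 / (6 * (1e-08)^2)
F = 5.85917e-12 N = 5.859 pN

5.859


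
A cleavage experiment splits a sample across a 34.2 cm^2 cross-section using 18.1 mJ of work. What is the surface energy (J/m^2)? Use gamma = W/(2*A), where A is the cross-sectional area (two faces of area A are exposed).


Convert: A = 34.2 cm^2 = 0.00342 m^2, W = 18.1 mJ = 0.0181 J
Cleaving exposes two faces of area A, so total new surface = 2*A and gamma = W / (2*A)
gamma = 0.0181 / (2 * 0.00342)
gamma = 2.646 J/m^2

2.646


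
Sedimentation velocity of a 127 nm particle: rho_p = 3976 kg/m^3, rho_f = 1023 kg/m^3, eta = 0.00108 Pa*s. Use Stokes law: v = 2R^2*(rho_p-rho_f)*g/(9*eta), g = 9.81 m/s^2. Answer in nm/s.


Radius R = 127/2 nm = 6.35e-08 m
Density difference = 3976 - 1023 = 2953 kg/m^3
v = 2 * R^2 * (rho_p - rho_f) * g / (9 * eta)
v = 2 * (6.35e-08)^2 * 2953 * 9.81 / (9 * 0.00108)
v = 2.4035e-08 m/s = 24.035 nm/s

24.035


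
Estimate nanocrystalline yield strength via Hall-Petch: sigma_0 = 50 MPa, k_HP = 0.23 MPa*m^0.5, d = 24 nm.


d = 24 nm = 2.4e-08 m
sqrt(d) = 0.0001549193
Hall-Petch contribution = k / sqrt(d) = 0.23 / 0.0001549193 = 1484.6 MPa
sigma = sigma_0 + k/sqrt(d) = 50 + 1484.6 = 1534.6 MPa

1534.6


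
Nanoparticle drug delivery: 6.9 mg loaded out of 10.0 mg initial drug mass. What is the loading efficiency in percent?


Drug loading efficiency = (drug loaded / drug initial) * 100
DLE = 6.9 / 10.0 * 100
DLE = 0.69 * 100
DLE = 69.0%

69.0


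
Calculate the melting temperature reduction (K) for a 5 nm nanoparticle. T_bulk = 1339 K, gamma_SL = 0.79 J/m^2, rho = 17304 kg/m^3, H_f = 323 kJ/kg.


Radius R = 5/2 = 2.5 nm = 2.5e-09 m
Convert H_f = 323 kJ/kg = 323000 J/kg
dT = 2 * gamma_SL * T_bulk / (rho * H_f * R)
dT = 2 * 0.79 * 1339 / (17304 * 323000 * 2.5e-09)
dT = 151.4 K

151.4


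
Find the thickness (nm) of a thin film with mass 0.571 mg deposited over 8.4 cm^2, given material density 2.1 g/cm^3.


Convert: m = 0.571 mg = 5.7100e-07 kg, A = 8.4 cm^2 = 8.4000e-04 m^2, rho = 2.1 g/cm^3 = 2100 kg/m^3
t = m / (A * rho)
t = 5.7100e-07 / (8.4000e-04 * 2100)
t = 3.2370e-07 m = 323.7 nm

323.7


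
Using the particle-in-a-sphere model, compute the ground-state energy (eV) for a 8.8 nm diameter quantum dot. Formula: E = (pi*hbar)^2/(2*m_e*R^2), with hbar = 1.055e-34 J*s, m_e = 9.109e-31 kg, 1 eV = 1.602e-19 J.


Radius R = 8.8/2 = 4.4 nm = 4.4e-09 m
E = (pi * 1.055e-34)^2 / (2 * 9.109e-31 * (4.4e-09)^2)
E(J) = 3.11457e-21
E = E(J) / 1.602e-19 = 0.0194 eV

0.0194


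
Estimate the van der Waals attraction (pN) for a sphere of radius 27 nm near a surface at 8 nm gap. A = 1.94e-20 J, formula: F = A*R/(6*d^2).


Convert to SI: R = 27 nm = 2.7e-08 m, d = 8 nm = 8e-09 m
F = A * R / (6 * d^2)
F = 1.94e-20 * 2.7e-08 / (6 * (8e-09)^2)
F = 1.36406e-12 N = 1.364 pN

1.364


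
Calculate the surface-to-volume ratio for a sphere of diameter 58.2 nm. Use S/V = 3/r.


Radius r = 58.2/2 = 29.1 nm
S/V = 3 / r = 3 / 29.1
S/V = 0.1031 nm^-1

0.1031


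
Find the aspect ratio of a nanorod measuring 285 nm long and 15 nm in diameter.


Aspect ratio AR = length / diameter
AR = 285 / 15
AR = 19.0

19.0


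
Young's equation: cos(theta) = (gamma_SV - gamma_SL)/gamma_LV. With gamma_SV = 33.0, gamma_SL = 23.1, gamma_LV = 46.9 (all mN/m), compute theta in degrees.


cos(theta) = (gamma_SV - gamma_SL) / gamma_LV
cos(theta) = (33.0 - 23.1) / 46.9
cos(theta) = 0.211087
theta = arccos(0.211087) = 77.81 degrees

77.81


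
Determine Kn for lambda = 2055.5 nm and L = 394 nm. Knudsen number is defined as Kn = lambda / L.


Knudsen number Kn = lambda / L
Kn = 2055.5 / 394
Kn = 5.217

5.217


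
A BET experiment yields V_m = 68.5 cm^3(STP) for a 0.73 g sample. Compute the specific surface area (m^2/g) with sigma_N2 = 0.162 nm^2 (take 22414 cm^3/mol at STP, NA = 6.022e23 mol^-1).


Number of moles in monolayer = V_m / 22414 = 68.5 / 22414 = 0.00305613
Number of molecules = moles * NA = 0.00305613 * 6.022e23
SA = molecules * sigma / mass
SA = (68.5 / 22414) * 6.022e23 * 0.162e-18 / 0.73
SA = 408.4 m^2/g

408.4


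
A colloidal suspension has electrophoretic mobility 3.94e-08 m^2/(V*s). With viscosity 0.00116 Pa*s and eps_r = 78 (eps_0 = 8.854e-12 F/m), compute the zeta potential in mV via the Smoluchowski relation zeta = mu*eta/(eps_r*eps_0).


Smoluchowski equation: zeta = mu * eta / (eps_r * eps_0)
zeta = 3.94e-08 * 0.00116 / (78 * 8.854e-12)
zeta = 0.066179 V = 66.18 mV

66.18


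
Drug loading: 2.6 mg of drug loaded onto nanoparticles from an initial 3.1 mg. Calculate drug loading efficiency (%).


Drug loading efficiency = (drug loaded / drug initial) * 100
DLE = 2.6 / 3.1 * 100
DLE = 0.8387 * 100
DLE = 83.87%

83.87


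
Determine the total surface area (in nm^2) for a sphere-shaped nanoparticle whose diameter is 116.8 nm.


Radius r = 116.8/2 = 58.4 nm
Surface area SA = 4 * pi * r^2
SA = 4 * pi * (58.4)^2
SA = 42858.36 nm^2

42858.36


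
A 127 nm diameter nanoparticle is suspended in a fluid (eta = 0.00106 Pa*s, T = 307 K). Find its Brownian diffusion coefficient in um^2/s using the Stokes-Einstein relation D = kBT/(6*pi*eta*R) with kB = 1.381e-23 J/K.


Radius R = 127/2 = 63.5 nm = 6.35e-08 m
D = kB*T / (6*pi*eta*R)
D = 1.381e-23 * 307 / (6 * pi * 0.00106 * 6.35e-08)
D = 3.34158e-12 m^2/s = 3.342 um^2/s

3.342


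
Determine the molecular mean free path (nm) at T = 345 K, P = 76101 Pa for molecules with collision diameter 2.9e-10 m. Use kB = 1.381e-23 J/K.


Mean free path: lambda = kB*T / (sqrt(2) * pi * d^2 * P)
lambda = 1.381e-23 * 345 / (sqrt(2) * pi * (2.9e-10)^2 * 76101)
lambda = 1.67557e-07 m
lambda = 167.56 nm

167.56


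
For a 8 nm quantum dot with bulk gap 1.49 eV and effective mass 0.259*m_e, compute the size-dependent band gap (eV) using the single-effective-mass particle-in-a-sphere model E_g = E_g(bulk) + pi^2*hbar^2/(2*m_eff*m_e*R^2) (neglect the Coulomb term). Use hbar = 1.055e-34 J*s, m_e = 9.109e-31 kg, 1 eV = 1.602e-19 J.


Radius R = 8/2 nm = 4e-09 m
Confinement energy dE = pi^2 * hbar^2 / (2 * m_eff * m_e * R^2)
dE = pi^2 * (1.055e-34)^2 / (2 * 0.259 * 9.109e-31 * (4e-09)^2) J, divided by 1.602e-19 J/eV
dE = 0.0908 eV
Total band gap = E_g(bulk) + dE = 1.49 + 0.0908 = 1.5808 eV

1.5808


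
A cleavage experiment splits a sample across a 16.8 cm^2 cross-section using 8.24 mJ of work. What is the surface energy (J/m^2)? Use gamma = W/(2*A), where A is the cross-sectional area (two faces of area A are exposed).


Convert: A = 16.8 cm^2 = 0.00168 m^2, W = 8.24 mJ = 0.00824 J
Cleaving exposes two faces of area A, so total new surface = 2*A and gamma = W / (2*A)
gamma = 0.00824 / (2 * 0.00168)
gamma = 2.452 J/m^2

2.452


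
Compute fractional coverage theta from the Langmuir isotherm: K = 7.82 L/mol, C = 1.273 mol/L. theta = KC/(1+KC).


Langmuir isotherm: theta = K*C / (1 + K*C)
K*C = 7.82 * 1.273 = 9.95486
theta = 9.95486 / (1 + 9.95486) = 9.95486 / 10.95486
theta = 0.9087

0.9087


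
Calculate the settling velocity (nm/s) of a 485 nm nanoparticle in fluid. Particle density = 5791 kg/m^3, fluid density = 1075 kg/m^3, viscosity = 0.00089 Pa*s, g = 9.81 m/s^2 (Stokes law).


Radius R = 485/2 nm = 2.425e-07 m
Density difference = 5791 - 1075 = 4716 kg/m^3
v = 2 * R^2 * (rho_p - rho_f) * g / (9 * eta)
v = 2 * (2.425e-07)^2 * 4716 * 9.81 / (9 * 0.00089)
v = 6.79303e-07 m/s = 679.3034 nm/s

679.3034


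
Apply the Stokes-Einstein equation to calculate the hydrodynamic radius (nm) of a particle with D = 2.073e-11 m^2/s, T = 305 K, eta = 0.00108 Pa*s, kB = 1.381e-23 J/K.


Stokes-Einstein: R = kB*T / (6*pi*eta*D)
R = 1.381e-23 * 305 / (6 * pi * 0.00108 * 2.073e-11)
R = 9.98089e-09 m = 9.98 nm

9.98


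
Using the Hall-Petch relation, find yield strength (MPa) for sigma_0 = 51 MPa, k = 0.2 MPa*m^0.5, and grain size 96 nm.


d = 96 nm = 9.6e-08 m
sqrt(d) = 0.0003098387
Hall-Petch contribution = k / sqrt(d) = 0.2 / 0.0003098387 = 645.5 MPa
sigma = sigma_0 + k/sqrt(d) = 51 + 645.5 = 696.5 MPa

696.5


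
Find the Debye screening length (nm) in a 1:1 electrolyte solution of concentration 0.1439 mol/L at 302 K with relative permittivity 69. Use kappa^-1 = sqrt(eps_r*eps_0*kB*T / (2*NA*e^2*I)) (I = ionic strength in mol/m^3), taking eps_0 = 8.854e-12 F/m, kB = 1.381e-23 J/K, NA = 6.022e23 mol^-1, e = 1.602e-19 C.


Ionic strength I = 0.1439 * 1^2 * 1000 = 143.9 mol/m^3
kappa^-1 = sqrt(69 * 8.854e-12 * 1.381e-23 * 302 / (2 * 6.022e23 * (1.602e-19)^2 * 143.9))
kappa^-1 = 0.757 nm

0.757


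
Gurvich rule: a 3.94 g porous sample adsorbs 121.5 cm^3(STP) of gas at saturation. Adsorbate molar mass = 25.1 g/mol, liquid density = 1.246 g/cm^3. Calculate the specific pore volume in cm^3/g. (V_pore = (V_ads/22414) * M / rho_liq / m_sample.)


Moles adsorbed n = V_ads / 22414 = 121.5 / 22414 = 5.420719e-03 mol
Liquid volume V_liq = n * M / rho_liq = 5.420719e-03 * 25.1 / 1.246 = 0.10920 cm^3
Specific pore volume V_pore = V_liq / m_sample = 0.10920 / 3.94
V_pore = 0.0277 cm^3/g

0.0277


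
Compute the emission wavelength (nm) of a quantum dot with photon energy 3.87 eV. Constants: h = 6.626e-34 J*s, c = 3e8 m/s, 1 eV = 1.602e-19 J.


Convert energy: E = 3.87 eV = 3.87 * 1.602e-19 = 6.19974e-19 J
lambda = h*c / E = 6.626e-34 * 3e8 / 6.19974e-19
lambda = 3.20626e-07 m = 320.6 nm

320.6


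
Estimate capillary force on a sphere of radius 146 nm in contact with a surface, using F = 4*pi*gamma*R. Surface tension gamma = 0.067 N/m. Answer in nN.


Convert radius: R = 146 nm = 1.46e-07 m
F = 4 * pi * gamma * R
F = 4 * pi * 0.067 * 1.46e-07
F = 1.22924e-07 N = 122.9242 nN

122.9242


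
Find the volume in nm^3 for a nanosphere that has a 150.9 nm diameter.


Radius r = 150.9/2 = 75.45 nm
Volume V = (4/3) * pi * r^3
V = (4/3) * pi * (75.45)^3
V = 1799145.73 nm^3

1799145.73


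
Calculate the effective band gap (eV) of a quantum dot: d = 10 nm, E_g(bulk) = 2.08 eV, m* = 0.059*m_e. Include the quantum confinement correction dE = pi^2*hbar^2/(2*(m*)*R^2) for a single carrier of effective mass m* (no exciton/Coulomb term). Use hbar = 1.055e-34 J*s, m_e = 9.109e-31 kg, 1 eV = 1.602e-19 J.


Radius R = 10/2 nm = 5e-09 m
Confinement energy dE = pi^2 * hbar^2 / (2 * m_eff * m_e * R^2)
dE = pi^2 * (1.055e-34)^2 / (2 * 0.059 * 9.109e-31 * (5e-09)^2) J, divided by 1.602e-19 J/eV
dE = 0.2552 eV
Total band gap = E_g(bulk) + dE = 2.08 + 0.2552 = 2.3352 eV

2.3352


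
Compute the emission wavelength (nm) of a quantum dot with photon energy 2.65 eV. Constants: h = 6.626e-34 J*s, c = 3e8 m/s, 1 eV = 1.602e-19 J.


Convert energy: E = 2.65 eV = 2.65 * 1.602e-19 = 4.2453e-19 J
lambda = h*c / E = 6.626e-34 * 3e8 / 4.2453e-19
lambda = 4.68235e-07 m = 468.2 nm

468.2


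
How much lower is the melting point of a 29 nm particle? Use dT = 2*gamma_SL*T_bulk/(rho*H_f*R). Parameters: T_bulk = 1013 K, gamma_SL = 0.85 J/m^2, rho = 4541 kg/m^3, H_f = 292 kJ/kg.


Radius R = 29/2 = 14.5 nm = 1.45e-08 m
Convert H_f = 292 kJ/kg = 292000 J/kg
dT = 2 * gamma_SL * T_bulk / (rho * H_f * R)
dT = 2 * 0.85 * 1013 / (4541 * 292000 * 1.45e-08)
dT = 89.6 K

89.6


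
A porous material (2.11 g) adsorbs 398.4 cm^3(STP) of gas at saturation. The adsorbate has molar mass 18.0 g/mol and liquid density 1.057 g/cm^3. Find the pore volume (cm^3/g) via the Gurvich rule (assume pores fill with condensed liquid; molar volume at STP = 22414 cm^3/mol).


Moles adsorbed n = V_ads / 22414 = 398.4 / 22414 = 1.777461e-02 mol
Liquid volume V_liq = n * M / rho_liq = 1.777461e-02 * 18.0 / 1.057 = 0.30269 cm^3
Specific pore volume V_pore = V_liq / m_sample = 0.30269 / 2.11
V_pore = 0.1435 cm^3/g

0.1435


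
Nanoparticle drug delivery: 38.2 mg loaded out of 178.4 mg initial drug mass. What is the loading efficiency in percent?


Drug loading efficiency = (drug loaded / drug initial) * 100
DLE = 38.2 / 178.4 * 100
DLE = 0.2141 * 100
DLE = 21.41%

21.41


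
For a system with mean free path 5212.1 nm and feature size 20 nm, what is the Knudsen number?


Knudsen number Kn = lambda / L
Kn = 5212.1 / 20
Kn = 260.605

260.605


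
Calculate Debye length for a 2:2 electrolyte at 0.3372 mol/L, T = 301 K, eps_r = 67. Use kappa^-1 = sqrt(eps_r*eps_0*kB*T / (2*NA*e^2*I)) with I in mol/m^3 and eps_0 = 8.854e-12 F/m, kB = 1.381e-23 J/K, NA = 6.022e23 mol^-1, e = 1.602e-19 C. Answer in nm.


Ionic strength I = 0.3372 * 2^2 * 1000 = 1348.8 mol/m^3
kappa^-1 = sqrt(67 * 8.854e-12 * 1.381e-23 * 301 / (2 * 6.022e23 * (1.602e-19)^2 * 1348.8))
kappa^-1 = 0.243 nm

0.243


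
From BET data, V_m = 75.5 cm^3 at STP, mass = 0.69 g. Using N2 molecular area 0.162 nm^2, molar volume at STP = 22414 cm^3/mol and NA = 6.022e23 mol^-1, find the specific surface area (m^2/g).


Number of moles in monolayer = V_m / 22414 = 75.5 / 22414 = 0.00336843
Number of molecules = moles * NA = 0.00336843 * 6.022e23
SA = molecules * sigma / mass
SA = (75.5 / 22414) * 6.022e23 * 0.162e-18 / 0.69
SA = 476.2 m^2/g

476.2


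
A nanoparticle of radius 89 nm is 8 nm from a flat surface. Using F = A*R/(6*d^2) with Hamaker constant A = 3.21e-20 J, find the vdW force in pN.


Convert to SI: R = 89 nm = 8.9e-08 m, d = 8 nm = 8e-09 m
F = A * R / (6 * d^2)
F = 3.21e-20 * 8.9e-08 / (6 * (8e-09)^2)
F = 7.43984e-12 N = 7.44 pN

7.44


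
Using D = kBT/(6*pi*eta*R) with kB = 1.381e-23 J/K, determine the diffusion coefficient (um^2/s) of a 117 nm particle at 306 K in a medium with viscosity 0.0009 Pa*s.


Radius R = 117/2 = 58.5 nm = 5.85e-08 m
D = kB*T / (6*pi*eta*R)
D = 1.381e-23 * 306 / (6 * pi * 0.0009 * 5.85e-08)
D = 4.2581e-12 m^2/s = 4.258 um^2/s

4.258


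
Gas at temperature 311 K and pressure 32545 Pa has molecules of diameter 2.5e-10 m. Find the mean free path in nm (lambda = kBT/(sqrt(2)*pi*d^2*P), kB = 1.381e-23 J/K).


Mean free path: lambda = kB*T / (sqrt(2) * pi * d^2 * P)
lambda = 1.381e-23 * 311 / (sqrt(2) * pi * (2.5e-10)^2 * 32545)
lambda = 4.75253e-07 m
lambda = 475.25 nm

475.25


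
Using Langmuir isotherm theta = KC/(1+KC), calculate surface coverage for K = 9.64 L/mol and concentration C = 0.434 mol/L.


Langmuir isotherm: theta = K*C / (1 + K*C)
K*C = 9.64 * 0.434 = 4.18376
theta = 4.18376 / (1 + 4.18376) = 4.18376 / 5.18376
theta = 0.8071

0.8071


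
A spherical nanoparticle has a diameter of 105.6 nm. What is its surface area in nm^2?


Radius r = 105.6/2 = 52.8 nm
Surface area SA = 4 * pi * r^2
SA = 4 * pi * (52.8)^2
SA = 35033.03 nm^2

35033.03


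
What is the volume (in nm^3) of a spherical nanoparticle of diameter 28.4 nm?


Radius r = 28.4/2 = 14.2 nm
Volume V = (4/3) * pi * r^3
V = (4/3) * pi * (14.2)^3
V = 11993.71 nm^3

11993.71


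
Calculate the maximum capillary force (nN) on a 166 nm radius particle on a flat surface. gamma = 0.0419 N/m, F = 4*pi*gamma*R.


Convert radius: R = 166 nm = 1.66e-07 m
F = 4 * pi * gamma * R
F = 4 * pi * 0.0419 * 1.66e-07
F = 8.74041e-08 N = 87.4041 nN

87.4041


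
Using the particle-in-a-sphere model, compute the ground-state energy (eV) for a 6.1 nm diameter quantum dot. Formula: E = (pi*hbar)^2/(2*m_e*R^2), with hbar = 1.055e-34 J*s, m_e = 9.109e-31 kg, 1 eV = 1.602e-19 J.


Radius R = 6.1/2 = 3.05 nm = 3.05e-09 m
E = (pi * 1.055e-34)^2 / (2 * 9.109e-31 * (3.05e-09)^2)
E(J) = 6.48193e-21
E = E(J) / 1.602e-19 = 0.0405 eV

0.0405


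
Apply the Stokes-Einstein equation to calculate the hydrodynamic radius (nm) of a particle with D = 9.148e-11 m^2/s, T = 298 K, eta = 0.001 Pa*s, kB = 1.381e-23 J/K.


Stokes-Einstein: R = kB*T / (6*pi*eta*D)
R = 1.381e-23 * 298 / (6 * pi * 0.001 * 9.148e-11)
R = 2.38662e-09 m = 2.39 nm

2.39


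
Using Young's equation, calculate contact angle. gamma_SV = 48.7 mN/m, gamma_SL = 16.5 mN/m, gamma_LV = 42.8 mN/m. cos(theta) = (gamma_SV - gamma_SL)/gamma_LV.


cos(theta) = (gamma_SV - gamma_SL) / gamma_LV
cos(theta) = (48.7 - 16.5) / 42.8
cos(theta) = 0.752336
theta = arccos(0.752336) = 41.21 degrees

41.21


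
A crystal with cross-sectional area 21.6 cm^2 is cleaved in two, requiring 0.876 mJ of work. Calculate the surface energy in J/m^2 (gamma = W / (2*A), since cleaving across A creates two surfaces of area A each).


Convert: A = 21.6 cm^2 = 0.00216 m^2, W = 0.876 mJ = 0.000876 J
Cleaving exposes two faces of area A, so total new surface = 2*A and gamma = W / (2*A)
gamma = 0.000876 / (2 * 0.00216)
gamma = 0.203 J/m^2

0.203


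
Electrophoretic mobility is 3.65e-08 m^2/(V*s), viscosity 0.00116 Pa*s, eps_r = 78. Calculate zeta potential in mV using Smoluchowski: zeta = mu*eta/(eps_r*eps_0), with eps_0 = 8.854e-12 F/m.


Smoluchowski equation: zeta = mu * eta / (eps_r * eps_0)
zeta = 3.65e-08 * 0.00116 / (78 * 8.854e-12)
zeta = 0.061308 V = 61.31 mV

61.31


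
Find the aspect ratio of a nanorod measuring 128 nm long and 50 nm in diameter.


Aspect ratio AR = length / diameter
AR = 128 / 50
AR = 2.56

2.56


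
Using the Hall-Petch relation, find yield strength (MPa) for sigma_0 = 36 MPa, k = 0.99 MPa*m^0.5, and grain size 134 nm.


d = 134 nm = 1.34e-07 m
sqrt(d) = 0.0003660601
Hall-Petch contribution = k / sqrt(d) = 0.99 / 0.0003660601 = 2704.5 MPa
sigma = sigma_0 + k/sqrt(d) = 36 + 2704.5 = 2740.5 MPa

2740.5


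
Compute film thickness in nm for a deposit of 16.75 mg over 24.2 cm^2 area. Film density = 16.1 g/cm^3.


Convert: m = 16.75 mg = 1.6750e-05 kg, A = 24.2 cm^2 = 2.4200e-03 m^2, rho = 16.1 g/cm^3 = 16100 kg/m^3
t = m / (A * rho)
t = 1.6750e-05 / (2.4200e-03 * 16100)
t = 4.2991e-07 m = 429.9 nm

429.9


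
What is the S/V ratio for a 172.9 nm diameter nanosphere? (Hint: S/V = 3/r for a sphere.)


Radius r = 172.9/2 = 86.45 nm
S/V = 3 / r = 3 / 86.45
S/V = 0.0347 nm^-1

0.0347


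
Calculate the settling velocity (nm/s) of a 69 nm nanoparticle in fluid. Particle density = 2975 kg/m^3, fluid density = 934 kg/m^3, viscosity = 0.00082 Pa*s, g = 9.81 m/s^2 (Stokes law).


Radius R = 69/2 nm = 3.45e-08 m
Density difference = 2975 - 934 = 2041 kg/m^3
v = 2 * R^2 * (rho_p - rho_f) * g / (9 * eta)
v = 2 * (3.45e-08)^2 * 2041 * 9.81 / (9 * 0.00082)
v = 6.45838e-09 m/s = 6.4584 nm/s

6.4584


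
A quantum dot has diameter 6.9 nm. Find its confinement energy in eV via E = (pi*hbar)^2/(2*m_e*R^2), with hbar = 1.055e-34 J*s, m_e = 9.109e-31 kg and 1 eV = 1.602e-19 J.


Radius R = 6.9/2 = 3.45 nm = 3.45e-09 m
E = (pi * 1.055e-34)^2 / (2 * 9.109e-31 * (3.45e-09)^2)
E(J) = 5.06601e-21
E = E(J) / 1.602e-19 = 0.0316 eV

0.0316


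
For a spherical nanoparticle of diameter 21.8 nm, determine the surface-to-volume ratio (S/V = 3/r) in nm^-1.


Radius r = 21.8/2 = 10.9 nm
S/V = 3 / r = 3 / 10.9
S/V = 0.2752 nm^-1

0.2752


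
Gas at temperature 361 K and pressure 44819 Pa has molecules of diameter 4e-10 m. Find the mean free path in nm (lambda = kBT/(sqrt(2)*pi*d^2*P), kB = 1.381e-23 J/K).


Mean free path: lambda = kB*T / (sqrt(2) * pi * d^2 * P)
lambda = 1.381e-23 * 361 / (sqrt(2) * pi * (4e-10)^2 * 44819)
lambda = 1.56478e-07 m
lambda = 156.48 nm

156.48


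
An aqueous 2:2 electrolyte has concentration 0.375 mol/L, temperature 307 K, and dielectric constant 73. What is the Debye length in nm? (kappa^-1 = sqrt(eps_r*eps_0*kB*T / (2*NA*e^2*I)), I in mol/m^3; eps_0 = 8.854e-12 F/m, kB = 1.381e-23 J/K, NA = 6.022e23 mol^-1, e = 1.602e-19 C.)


Ionic strength I = 0.375 * 2^2 * 1000 = 1500 mol/m^3
kappa^-1 = sqrt(73 * 8.854e-12 * 1.381e-23 * 307 / (2 * 6.022e23 * (1.602e-19)^2 * 1500))
kappa^-1 = 0.243 nm

0.243


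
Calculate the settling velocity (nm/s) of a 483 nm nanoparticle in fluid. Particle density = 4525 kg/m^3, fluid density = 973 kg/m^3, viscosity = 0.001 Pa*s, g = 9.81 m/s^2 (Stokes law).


Radius R = 483/2 nm = 2.415e-07 m
Density difference = 4525 - 973 = 3552 kg/m^3
v = 2 * R^2 * (rho_p - rho_f) * g / (9 * eta)
v = 2 * (2.415e-07)^2 * 3552 * 9.81 / (9 * 0.001)
v = 4.5161e-07 m/s = 451.6102 nm/s

451.6102


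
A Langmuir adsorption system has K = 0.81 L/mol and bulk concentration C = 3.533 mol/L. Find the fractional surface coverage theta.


Langmuir isotherm: theta = K*C / (1 + K*C)
K*C = 0.81 * 3.533 = 2.86173
theta = 2.86173 / (1 + 2.86173) = 2.86173 / 3.86173
theta = 0.741

0.741


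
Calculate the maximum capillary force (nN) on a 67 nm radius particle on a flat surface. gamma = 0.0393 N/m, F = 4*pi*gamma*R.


Convert radius: R = 67 nm = 6.7e-08 m
F = 4 * pi * gamma * R
F = 4 * pi * 0.0393 * 6.7e-08
F = 3.30885e-08 N = 33.0885 nN

33.0885


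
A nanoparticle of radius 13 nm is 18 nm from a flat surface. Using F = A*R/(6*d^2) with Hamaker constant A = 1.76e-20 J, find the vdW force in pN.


Convert to SI: R = 13 nm = 1.3e-08 m, d = 18 nm = 1.8e-08 m
F = A * R / (6 * d^2)
F = 1.76e-20 * 1.3e-08 / (6 * (1.8e-08)^2)
F = 1.17695e-13 N = 0.118 pN

0.118


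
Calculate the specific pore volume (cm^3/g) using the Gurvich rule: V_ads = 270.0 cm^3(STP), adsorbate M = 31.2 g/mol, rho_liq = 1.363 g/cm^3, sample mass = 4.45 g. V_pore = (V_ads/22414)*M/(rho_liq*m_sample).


Moles adsorbed n = V_ads / 22414 = 270.0 / 22414 = 1.204604e-02 mol
Liquid volume V_liq = n * M / rho_liq = 1.204604e-02 * 31.2 / 1.363 = 0.27574 cm^3
Specific pore volume V_pore = V_liq / m_sample = 0.27574 / 4.45
V_pore = 0.062 cm^3/g

0.062


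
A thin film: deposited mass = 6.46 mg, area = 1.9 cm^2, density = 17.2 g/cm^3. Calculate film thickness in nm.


Convert: m = 6.46 mg = 6.4600e-06 kg, A = 1.9 cm^2 = 1.9000e-04 m^2, rho = 17.2 g/cm^3 = 17200 kg/m^3
t = m / (A * rho)
t = 6.4600e-06 / (1.9000e-04 * 17200)
t = 1.9767e-06 m = 1976.7 nm

1976.7


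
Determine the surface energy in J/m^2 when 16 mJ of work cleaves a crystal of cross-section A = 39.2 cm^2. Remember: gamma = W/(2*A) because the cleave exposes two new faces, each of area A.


Convert: A = 39.2 cm^2 = 0.00392 m^2, W = 16 mJ = 0.016 J
Cleaving exposes two faces of area A, so total new surface = 2*A and gamma = W / (2*A)
gamma = 0.016 / (2 * 0.00392)
gamma = 2.041 J/m^2

2.041


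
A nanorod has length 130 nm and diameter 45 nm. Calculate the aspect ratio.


Aspect ratio AR = length / diameter
AR = 130 / 45
AR = 2.89

2.89


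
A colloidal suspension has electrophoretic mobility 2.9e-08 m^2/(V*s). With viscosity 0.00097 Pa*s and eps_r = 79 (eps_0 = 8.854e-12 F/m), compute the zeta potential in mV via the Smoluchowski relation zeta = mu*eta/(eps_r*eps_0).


Smoluchowski equation: zeta = mu * eta / (eps_r * eps_0)
zeta = 2.9e-08 * 0.00097 / (79 * 8.854e-12)
zeta = 0.040216 V = 40.22 mV

40.22


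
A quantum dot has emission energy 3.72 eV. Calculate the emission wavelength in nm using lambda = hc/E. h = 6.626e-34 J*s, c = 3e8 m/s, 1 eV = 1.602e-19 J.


Convert energy: E = 3.72 eV = 3.72 * 1.602e-19 = 5.95944e-19 J
lambda = h*c / E = 6.626e-34 * 3e8 / 5.95944e-19
lambda = 3.33555e-07 m = 333.6 nm

333.6


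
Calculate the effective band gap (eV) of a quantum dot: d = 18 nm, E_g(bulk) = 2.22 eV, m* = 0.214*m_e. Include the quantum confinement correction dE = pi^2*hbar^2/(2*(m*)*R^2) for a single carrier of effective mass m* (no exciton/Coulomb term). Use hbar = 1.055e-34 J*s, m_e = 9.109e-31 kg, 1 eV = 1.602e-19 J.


Radius R = 18/2 nm = 9e-09 m
Confinement energy dE = pi^2 * hbar^2 / (2 * m_eff * m_e * R^2)
dE = pi^2 * (1.055e-34)^2 / (2 * 0.214 * 9.109e-31 * (9e-09)^2) J, divided by 1.602e-19 J/eV
dE = 0.0217 eV
Total band gap = E_g(bulk) + dE = 2.22 + 0.0217 = 2.2417 eV

2.2417


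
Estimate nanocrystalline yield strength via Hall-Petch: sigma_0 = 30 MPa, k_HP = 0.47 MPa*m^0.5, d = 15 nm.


d = 15 nm = 1.5e-08 m
sqrt(d) = 0.0001224745
Hall-Petch contribution = k / sqrt(d) = 0.47 / 0.0001224745 = 3837.5 MPa
sigma = sigma_0 + k/sqrt(d) = 30 + 3837.5 = 3867.5 MPa

3867.5


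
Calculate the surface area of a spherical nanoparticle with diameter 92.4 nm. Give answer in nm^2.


Radius r = 92.4/2 = 46.2 nm
Surface area SA = 4 * pi * r^2
SA = 4 * pi * (46.2)^2
SA = 26822.16 nm^2

26822.16


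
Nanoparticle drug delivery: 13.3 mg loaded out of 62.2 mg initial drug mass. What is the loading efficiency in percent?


Drug loading efficiency = (drug loaded / drug initial) * 100
DLE = 13.3 / 62.2 * 100
DLE = 0.2138 * 100
DLE = 21.38%

21.38


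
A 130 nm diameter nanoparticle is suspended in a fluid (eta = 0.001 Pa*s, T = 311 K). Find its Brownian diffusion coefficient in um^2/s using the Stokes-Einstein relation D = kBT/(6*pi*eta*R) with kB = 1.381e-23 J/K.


Radius R = 130/2 = 65 nm = 6.5e-08 m
D = kB*T / (6*pi*eta*R)
D = 1.381e-23 * 311 / (6 * pi * 0.001 * 6.5e-08)
D = 3.50542e-12 m^2/s = 3.505 um^2/s

3.505


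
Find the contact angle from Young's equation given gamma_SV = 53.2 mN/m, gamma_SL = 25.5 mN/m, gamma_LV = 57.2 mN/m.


cos(theta) = (gamma_SV - gamma_SL) / gamma_LV
cos(theta) = (53.2 - 25.5) / 57.2
cos(theta) = 0.484266
theta = arccos(0.484266) = 61.04 degrees

61.04
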